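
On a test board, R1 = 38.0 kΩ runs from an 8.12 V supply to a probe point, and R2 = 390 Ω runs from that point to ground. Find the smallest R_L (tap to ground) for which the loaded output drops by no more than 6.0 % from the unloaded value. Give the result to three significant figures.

Output resistance R_th = R1‖R2 = (38000 × 390)/38390 = 386.0 Ω.
The fractional drop is R_th/(R_th + R_L); requiring this ≤ 0.0600 gives R_L ≥ R_th(1/0.0600 − 1) = 386.0 × 15.67 = 6.05 kΩ.

R_L(min) ≈ 6.05 kΩ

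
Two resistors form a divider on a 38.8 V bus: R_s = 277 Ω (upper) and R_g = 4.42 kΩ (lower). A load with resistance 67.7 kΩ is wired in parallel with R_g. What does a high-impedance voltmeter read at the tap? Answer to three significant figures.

The load sits in parallel with R_g: R_g‖R_L = (4420 × 67700) / (4420 + 67700) = 4149 Ω.
V_out = 38.8 × 4149 / (277 + 4149) = 38.8 × 4149/4426 = 36.4 V.

V_out ≈ 36.4 V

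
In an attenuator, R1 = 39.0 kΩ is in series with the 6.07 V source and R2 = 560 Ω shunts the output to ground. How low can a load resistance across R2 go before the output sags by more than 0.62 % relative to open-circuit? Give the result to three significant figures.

R_L(min) ≈ 88.5 kΩ

Output resistance R_th = R1‖R2 = (39000 × 560)/39560 = 552.1 Ω.
The fractional drop is R_th/(R_th + R_L); requiring this ≤ 0.00620 gives R_L ≥ R_th(1/0.00620 − 1) = 552.1 × 160.3 = 88.5 kΩ.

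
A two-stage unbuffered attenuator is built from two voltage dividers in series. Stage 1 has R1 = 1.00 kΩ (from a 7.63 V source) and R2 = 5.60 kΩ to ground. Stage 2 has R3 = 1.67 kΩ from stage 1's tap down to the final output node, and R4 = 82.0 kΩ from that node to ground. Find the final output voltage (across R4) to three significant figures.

Stage 2 presents R3+R4 = 83.67 kΩ as a load on stage 1's tap.
Stage 1's lower leg becomes R2‖(R3+R4) = 5.249 kΩ, so V_mid = 7.63 × 5.249/6.249 = 6.409 V.
Stage 2 is itself unloaded: V_out = V_mid × R4/(R3+R4) = 6.409 × 82.0/83.67 = 6.28 V.

V_out ≈ 6.28 V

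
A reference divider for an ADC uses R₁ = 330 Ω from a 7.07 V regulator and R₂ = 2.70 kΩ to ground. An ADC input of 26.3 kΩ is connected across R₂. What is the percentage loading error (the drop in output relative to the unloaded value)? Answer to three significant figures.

The divider's output (Thévenin) resistance is R₁‖R₂ = 294.1 Ω.
Fractional drop under load = R_th/(R_th + R_L) = 294.1 / (294.1 + 26300) = 0.01106.
So the output falls by 1.11 %.

1.11 %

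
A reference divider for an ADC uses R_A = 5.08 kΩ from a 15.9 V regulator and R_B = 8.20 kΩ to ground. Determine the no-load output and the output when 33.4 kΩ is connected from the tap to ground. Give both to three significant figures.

Open-circuit: V = 15.9 × 8.20/(5.08 + 8.20) = 9.82 V.
With the load, R_B becomes R_B‖R_L = 6.584 kΩ, so V = 15.9 × 6.584/11.66 = 8.97 V.

Unloaded: 9.82 V; loaded: 8.97 V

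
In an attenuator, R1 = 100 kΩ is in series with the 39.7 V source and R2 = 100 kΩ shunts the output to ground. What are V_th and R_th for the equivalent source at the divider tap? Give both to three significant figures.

V_th = 19.9 V, R_th = 50.0 kΩ

V_th is the open-circuit tap voltage: 39.7 × 100/(100 + 100) = 19.9 V.
With the supply zeroed, R1 and R2 appear in parallel from the tap: R_th = R1‖R2 = (100 × 100)/200.0 = 50.0 kΩ.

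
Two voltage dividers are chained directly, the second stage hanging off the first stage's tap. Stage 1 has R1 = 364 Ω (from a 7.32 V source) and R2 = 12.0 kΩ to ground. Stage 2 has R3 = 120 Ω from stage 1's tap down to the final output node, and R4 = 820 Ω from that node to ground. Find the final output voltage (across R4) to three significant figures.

Stage 2 presents R3+R4 = 940.0 Ω as a load on stage 1's tap.
Stage 1's lower leg becomes R2‖(R3+R4) = 871.7 Ω, so V_mid = 7.32 × 871.7/1236 = 5.164 V.
Stage 2 is itself unloaded: V_out = V_mid × R4/(R3+R4) = 5.164 × 820/940.0 = 4.50 V.

V_out ≈ 4.50 V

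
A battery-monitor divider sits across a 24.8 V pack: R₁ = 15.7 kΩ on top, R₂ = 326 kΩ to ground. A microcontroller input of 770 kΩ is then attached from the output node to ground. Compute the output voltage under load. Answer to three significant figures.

The load sits in parallel with R₂: R₂‖R_L = (326 × 770) / (326 + 770) = 229.0 kΩ.
V_out = 24.8 × 229.0 / (15.7 + 229.0) = 24.8 × 229.0/244.7 = 23.2 V.
(Unloaded it would have been 23.7 V.)

V_out ≈ 23.2 V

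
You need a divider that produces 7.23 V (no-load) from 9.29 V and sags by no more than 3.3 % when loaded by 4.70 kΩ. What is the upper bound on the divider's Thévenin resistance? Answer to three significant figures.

R_th ≤ 160 Ω

Loading drop = R_th/(R_th + R_L) ≤ 0.0330, so R_th ≤ R_L · ε/(1−ε) = 4.70 kΩ × 0.0330/0.9670 = 160 Ω.
(Any R1, R2 with R2/(R1+R2) = 0.778 and R1‖R2 ≤ 160 Ω will meet the spec.)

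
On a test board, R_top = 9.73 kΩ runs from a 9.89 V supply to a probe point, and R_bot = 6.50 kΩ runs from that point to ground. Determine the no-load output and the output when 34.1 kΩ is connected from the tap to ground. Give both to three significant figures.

Open-circuit: V = 9.89 × 6.50/(9.73 + 6.50) = 3.96 V.
With the load, R_bot becomes R_bot‖R_L = 5.459 kΩ, so V = 9.89 × 5.459/15.19 = 3.55 V.

Unloaded: 3.96 V; loaded: 3.55 V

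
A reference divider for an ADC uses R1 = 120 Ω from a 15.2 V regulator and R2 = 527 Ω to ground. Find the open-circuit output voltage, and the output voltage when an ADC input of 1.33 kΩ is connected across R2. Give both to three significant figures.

Open-circuit: V = 15.2 × 527/(120 + 527) = 12.4 V.
With the load, R2 becomes R2‖R_L = 377.4 Ω, so V = 15.2 × 377.4/497.4 = 11.5 V.

Unloaded: 12.4 V; loaded: 11.5 V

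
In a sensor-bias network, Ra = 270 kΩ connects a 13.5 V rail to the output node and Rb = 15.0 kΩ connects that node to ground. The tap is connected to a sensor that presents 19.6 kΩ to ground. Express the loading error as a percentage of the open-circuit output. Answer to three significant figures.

42.0 %

The divider's output (Thévenin) resistance is Ra‖Rb = 14.21 kΩ.
Fractional drop under load = R_th/(R_th + R_L) = 14.21 / (14.21 + 19.6) = 0.4203.
So the output falls by 42.0 %.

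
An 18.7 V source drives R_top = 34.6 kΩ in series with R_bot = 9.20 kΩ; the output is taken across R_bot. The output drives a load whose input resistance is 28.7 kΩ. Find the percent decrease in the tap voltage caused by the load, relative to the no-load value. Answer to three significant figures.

Unloaded V = 18.7 × 9.20/43.80 = 3.928 V.
Loaded: R_bot‖R_L = 6.967 kΩ, giving V = 18.7 × 6.967/41.57 = 3.134 V.
Drop = (3.928 − 3.134) / 3.928 = 20.2 %.

20.2 %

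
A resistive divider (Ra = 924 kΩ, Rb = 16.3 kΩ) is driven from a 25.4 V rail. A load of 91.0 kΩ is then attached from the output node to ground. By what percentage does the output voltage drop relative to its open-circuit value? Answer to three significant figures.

The divider's output (Thévenin) resistance is Ra‖Rb = 16.02 kΩ.
Fractional drop under load = R_th/(R_th + R_L) = 16.02 / (16.02 + 91.0) = 0.1497.
So the output falls by 15.0 %.

15.0 %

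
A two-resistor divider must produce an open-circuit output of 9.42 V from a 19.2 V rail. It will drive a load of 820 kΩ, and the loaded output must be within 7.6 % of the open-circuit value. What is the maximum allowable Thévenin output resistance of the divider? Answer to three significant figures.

Loading drop = R_th/(R_th + R_L) ≤ 0.0760, so R_th ≤ R_L · ε/(1−ε) = 820 kΩ × 0.0760/0.9240 = 67.4 kΩ.

R_th ≤ 67.4 kΩ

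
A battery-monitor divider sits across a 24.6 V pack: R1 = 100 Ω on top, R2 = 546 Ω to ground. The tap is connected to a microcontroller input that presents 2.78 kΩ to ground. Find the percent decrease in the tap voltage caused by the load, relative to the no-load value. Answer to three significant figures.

2.95 %

The divider's output (Thévenin) resistance is R1‖R2 = 84.52 Ω.
Fractional drop under load = R_th/(R_th + R_L) = 84.52 / (84.52 + 2780) = 0.02951.
So the output falls by 2.95 %.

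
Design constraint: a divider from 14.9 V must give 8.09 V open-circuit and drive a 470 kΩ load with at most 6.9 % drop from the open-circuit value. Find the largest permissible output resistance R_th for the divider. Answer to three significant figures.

Loading drop = R_th/(R_th + R_L) ≤ 0.0690, so R_th ≤ R_L · ε/(1−ε) = 470 kΩ × 0.0690/0.9310 = 34.8 kΩ.
(Any R1, R2 with R2/(R1+R2) = 0.543 and R1‖R2 ≤ 34.8 kΩ will meet the spec.)

R_th ≤ 34.8 kΩ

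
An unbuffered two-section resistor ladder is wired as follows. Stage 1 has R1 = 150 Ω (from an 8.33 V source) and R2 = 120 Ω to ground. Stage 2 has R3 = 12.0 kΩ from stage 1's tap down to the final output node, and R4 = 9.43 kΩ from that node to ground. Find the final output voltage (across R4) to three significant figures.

Stage 2 presents R3+R4 = 21430 Ω as a load on stage 1's tap.
Stage 1's lower leg becomes R2‖(R3+R4) = 119.3 Ω, so V_mid = 8.33 × 119.3/269.3 = 3.691 V.
Stage 2 is itself unloaded: V_out = V_mid × R4/(R3+R4) = 3.691 × 9430/21430 = 1.62 V.

V_out ≈ 1.62 V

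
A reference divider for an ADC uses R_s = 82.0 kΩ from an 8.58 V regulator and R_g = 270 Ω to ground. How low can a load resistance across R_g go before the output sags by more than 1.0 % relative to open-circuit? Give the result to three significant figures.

Output resistance R_th = R_s‖R_g = (82000 × 270)/82270 = 269.1 Ω.
The fractional drop is R_th/(R_th + R_L); requiring this ≤ 0.0100 gives R_L ≥ R_th(1/0.0100 − 1) = 269.1 × 99.00 = 26.6 kΩ.

R_L(min) ≈ 26.6 kΩ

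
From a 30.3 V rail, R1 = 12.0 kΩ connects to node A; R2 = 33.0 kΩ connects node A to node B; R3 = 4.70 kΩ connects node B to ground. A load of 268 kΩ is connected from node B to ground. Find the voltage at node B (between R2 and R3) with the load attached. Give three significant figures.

At node B, R3 is in parallel with the load: R3‖R_L = 4.619 kΩ.
Below node A the resistance is R2 + (R3‖R_L) = 37.62 kΩ, so V_A = 30.3 × 37.62/49.62 = 22.97 V.
Then V_B = V_A × (R3‖R_L)/(R2 + R3‖R_L) = 22.97 × 4.619/37.62 = 2.82 V.

V ≈ 2.82 V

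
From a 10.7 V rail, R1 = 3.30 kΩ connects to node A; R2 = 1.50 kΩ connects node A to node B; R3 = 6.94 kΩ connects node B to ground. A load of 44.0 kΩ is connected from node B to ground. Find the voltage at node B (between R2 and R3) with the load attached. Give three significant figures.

V ≈ 5.94 V

At node B, R3 is in parallel with the load: R3‖R_L = 5.995 kΩ.
Below node A the resistance is R2 + (R3‖R_L) = 7.495 kΩ, so V_A = 10.7 × 7.495/10.79 = 7.429 V.
Then V_B = V_A × (R3‖R_L)/(R2 + R3‖R_L) = 7.429 × 5.995/7.495 = 5.94 V.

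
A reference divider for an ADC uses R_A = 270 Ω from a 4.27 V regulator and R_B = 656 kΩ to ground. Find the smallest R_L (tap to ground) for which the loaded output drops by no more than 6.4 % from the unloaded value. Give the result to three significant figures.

R_L(min) ≈ 3.95 kΩ

Output resistance R_th = R_A‖R_B = (270 × 656000)/656300 = 269.9 Ω.
The fractional drop is R_th/(R_th + R_L); requiring this ≤ 0.0640 gives R_L ≥ R_th(1/0.0640 − 1) = 269.9 × 14.62 = 3.95 kΩ.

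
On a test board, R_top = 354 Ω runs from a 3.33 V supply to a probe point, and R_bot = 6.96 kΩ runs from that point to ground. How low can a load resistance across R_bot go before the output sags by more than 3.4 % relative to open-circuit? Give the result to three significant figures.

Output resistance R_th = R_top‖R_bot = (354 × 6960)/7314 = 336.9 Ω.
The fractional drop is R_th/(R_th + R_L); requiring this ≤ 0.0340 gives R_L ≥ R_th(1/0.0340 − 1) = 336.9 × 28.41 = 9.57 kΩ.

R_L(min) ≈ 9.57 kΩ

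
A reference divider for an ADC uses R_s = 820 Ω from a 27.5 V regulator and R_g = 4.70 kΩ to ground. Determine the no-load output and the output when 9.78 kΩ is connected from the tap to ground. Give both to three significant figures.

Open-circuit: V = 27.5 × 4700/(820 + 4700) = 23.4 V.
With the load, R_g becomes R_g‖R_L = 3174 Ω, so V = 27.5 × 3174/3994 = 21.9 V.

Unloaded: 23.4 V; loaded: 21.9 V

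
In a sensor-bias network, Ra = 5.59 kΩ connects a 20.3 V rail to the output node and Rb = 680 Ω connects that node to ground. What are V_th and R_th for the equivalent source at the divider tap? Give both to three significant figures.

V_th = 2.20 V, R_th = 606 Ω

V_th is the open-circuit tap voltage: 20.3 × 680/(5590 + 680) = 2.20 V.
With the supply zeroed, Ra and Rb appear in parallel from the tap: R_th = Ra‖Rb = (5590 × 680)/6270 = 606 Ω.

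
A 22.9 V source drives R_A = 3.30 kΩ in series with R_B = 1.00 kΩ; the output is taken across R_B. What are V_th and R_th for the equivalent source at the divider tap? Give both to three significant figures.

V_th = 5.33 V, R_th = 767 Ω

V_th is the open-circuit tap voltage: 22.9 × 1.00/(3.30 + 1.00) = 5.33 V.
With the supply zeroed, R_A and R_B appear in parallel from the tap: R_th = R_A‖R_B = (3.30 × 1.00)/4.300 = 767 Ω.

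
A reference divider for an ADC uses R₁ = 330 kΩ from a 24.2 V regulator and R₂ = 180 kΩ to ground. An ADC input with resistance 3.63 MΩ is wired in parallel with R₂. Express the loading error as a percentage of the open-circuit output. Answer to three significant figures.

3.11 %

The divider's output (Thévenin) resistance is R₁‖R₂ = 116.5 kΩ.
Fractional drop under load = R_th/(R_th + R_L) = 116.5 / (116.5 + 3630) = 0.03109.
So the output falls by 3.11 %.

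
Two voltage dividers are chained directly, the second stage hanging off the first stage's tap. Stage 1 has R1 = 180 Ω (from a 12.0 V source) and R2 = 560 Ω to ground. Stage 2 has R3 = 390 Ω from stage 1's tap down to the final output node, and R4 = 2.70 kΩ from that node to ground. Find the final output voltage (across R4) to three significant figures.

V_out ≈ 7.60 V

Stage 2 presents R3+R4 = 3090 Ω as a load on stage 1's tap.
Stage 1's lower leg becomes R2‖(R3+R4) = 474.1 Ω, so V_mid = 12.0 × 474.1/654.1 = 8.698 V.
Stage 2 is itself unloaded: V_out = V_mid × R4/(R3+R4) = 8.698 × 2700/3090 = 7.60 V.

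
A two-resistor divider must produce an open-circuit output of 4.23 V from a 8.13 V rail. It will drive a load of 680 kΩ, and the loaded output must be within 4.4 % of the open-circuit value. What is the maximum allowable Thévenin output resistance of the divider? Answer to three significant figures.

Loading drop = R_th/(R_th + R_L) ≤ 0.0440, so R_th ≤ R_L · ε/(1−ε) = 680 kΩ × 0.0440/0.9560 = 31.3 kΩ.

R_th ≤ 31.3 kΩ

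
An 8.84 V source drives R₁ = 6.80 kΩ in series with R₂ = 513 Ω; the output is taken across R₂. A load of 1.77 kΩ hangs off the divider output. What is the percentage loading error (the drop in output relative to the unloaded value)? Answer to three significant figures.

21.2 %

The divider's output (Thévenin) resistance is R₁‖R₂ = 477.0 Ω.
Fractional drop under load = R_th/(R_th + R_L) = 477.0 / (477.0 + 1770) = 0.2123.
So the output falls by 21.2 %.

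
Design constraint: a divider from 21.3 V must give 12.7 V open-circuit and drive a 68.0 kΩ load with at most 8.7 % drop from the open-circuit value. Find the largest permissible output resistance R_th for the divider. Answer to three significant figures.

Loading drop = R_th/(R_th + R_L) ≤ 0.0870, so R_th ≤ R_L · ε/(1−ε) = 68.0 kΩ × 0.0870/0.9130 = 6.48 kΩ.
(Any R1, R2 with R2/(R1+R2) = 0.596 and R1‖R2 ≤ 6.48 kΩ will meet the spec.)

R_th ≤ 6.48 kΩ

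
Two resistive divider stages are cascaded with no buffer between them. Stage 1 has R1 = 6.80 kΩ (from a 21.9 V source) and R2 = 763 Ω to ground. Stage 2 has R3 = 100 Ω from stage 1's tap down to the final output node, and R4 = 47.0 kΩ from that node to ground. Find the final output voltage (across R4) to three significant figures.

V_out ≈ 2.17 V

Stage 2 presents R3+R4 = 47100 Ω as a load on stage 1's tap.
Stage 1's lower leg becomes R2‖(R3+R4) = 750.8 Ω, so V_mid = 21.9 × 750.8/7551 = 2.178 V.
Stage 2 is itself unloaded: V_out = V_mid × R4/(R3+R4) = 2.178 × 47000/47100 = 2.17 V.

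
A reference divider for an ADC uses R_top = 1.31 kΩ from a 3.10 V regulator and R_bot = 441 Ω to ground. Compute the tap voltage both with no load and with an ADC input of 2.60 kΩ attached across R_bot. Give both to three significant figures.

Open-circuit: V = 3.10 × 441/(1310 + 441) = 0.781 V.
With the load, R_bot becomes R_bot‖R_L = 377.0 Ω, so V = 3.10 × 377.0/1687 = 0.693 V.

Unloaded: 0.781 V; loaded: 0.693 V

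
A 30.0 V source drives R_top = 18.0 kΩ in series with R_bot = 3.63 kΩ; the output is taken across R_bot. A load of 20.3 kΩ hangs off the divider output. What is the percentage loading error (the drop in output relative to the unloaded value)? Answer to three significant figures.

The divider's output (Thévenin) resistance is R_top‖R_bot = 3.021 kΩ.
Fractional drop under load = R_th/(R_th + R_L) = 3.021 / (3.021 + 20.3) = 0.1295.
So the output falls by 13.0 %.

13.0 %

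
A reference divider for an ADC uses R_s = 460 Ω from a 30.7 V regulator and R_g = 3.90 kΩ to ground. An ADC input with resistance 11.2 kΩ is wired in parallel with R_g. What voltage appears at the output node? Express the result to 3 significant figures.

V_out ≈ 26.5 V

The load sits in parallel with R_g: R_g‖R_L = (3900 × 11200) / (3900 + 11200) = 2893 Ω.
V_out = 30.7 × 2893 / (460 + 2893) = 30.7 × 2893/3353 = 26.5 V.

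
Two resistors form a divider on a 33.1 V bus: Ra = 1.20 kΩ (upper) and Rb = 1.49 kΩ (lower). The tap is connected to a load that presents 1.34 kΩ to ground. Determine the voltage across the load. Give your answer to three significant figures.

V_out ≈ 12.3 V

The load sits in parallel with Rb: Rb‖R_L = (1.49 × 1.34) / (1.49 + 1.34) = 0.7055 kΩ.
V_out = 33.1 × 0.7055 / (1.20 + 0.7055) = 33.1 × 0.7055/1.906 = 12.3 V.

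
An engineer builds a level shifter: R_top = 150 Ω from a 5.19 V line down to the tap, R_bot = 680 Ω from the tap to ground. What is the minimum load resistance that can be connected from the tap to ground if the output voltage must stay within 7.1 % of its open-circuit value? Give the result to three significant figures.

R_L(min) ≈ 1.61 kΩ

Output resistance R_th = R_top‖R_bot = (150 × 680)/830.0 = 122.9 Ω.
The fractional drop is R_th/(R_th + R_L); requiring this ≤ 0.0710 gives R_L ≥ R_th(1/0.0710 − 1) = 122.9 × 13.08 = 1.61 kΩ.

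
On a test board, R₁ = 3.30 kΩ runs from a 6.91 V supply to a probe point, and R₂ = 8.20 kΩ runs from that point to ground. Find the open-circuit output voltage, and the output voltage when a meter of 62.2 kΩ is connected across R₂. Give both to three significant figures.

Unloaded: 4.93 V; loaded: 4.75 V

Open-circuit: V = 6.91 × 8.20/(3.30 + 8.20) = 4.93 V.
With the load, R₂ becomes R₂‖R_L = 7.245 kΩ, so V = 6.91 × 7.245/10.54 = 4.75 V.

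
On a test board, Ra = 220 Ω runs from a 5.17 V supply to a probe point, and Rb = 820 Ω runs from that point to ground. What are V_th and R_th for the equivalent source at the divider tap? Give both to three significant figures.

V_th is the open-circuit tap voltage: 5.17 × 820/(220 + 820) = 4.08 V.
With the supply zeroed, Ra and Rb appear in parallel from the tap: R_th = Ra‖Rb = (220 × 820)/1040 = 173 Ω.

V_th = 4.08 V, R_th = 173 Ω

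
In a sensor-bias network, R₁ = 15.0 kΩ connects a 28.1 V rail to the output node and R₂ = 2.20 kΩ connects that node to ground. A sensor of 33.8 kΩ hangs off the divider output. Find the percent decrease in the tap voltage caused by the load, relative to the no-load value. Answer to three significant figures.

5.37 %

The divider's output (Thévenin) resistance is R₁‖R₂ = 1.919 kΩ.
Fractional drop under load = R_th/(R_th + R_L) = 1.919 / (1.919 + 33.8) = 0.05371.
So the output falls by 5.37 %.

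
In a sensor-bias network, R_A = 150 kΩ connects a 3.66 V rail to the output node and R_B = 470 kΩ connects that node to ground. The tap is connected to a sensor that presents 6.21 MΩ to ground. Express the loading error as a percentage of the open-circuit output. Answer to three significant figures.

The divider's output (Thévenin) resistance is R_A‖R_B = 113.7 kΩ.
Fractional drop under load = R_th/(R_th + R_L) = 113.7 / (113.7 + 6210) = 0.01798.
So the output falls by 1.80 %.

1.80 %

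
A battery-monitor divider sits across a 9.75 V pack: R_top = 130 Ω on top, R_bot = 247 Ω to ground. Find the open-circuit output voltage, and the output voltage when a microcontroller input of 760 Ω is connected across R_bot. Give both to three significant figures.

Unloaded: 6.39 V; loaded: 5.74 V

Open-circuit: V = 9.75 × 247/(130 + 247) = 6.39 V.
With the load, R_bot becomes R_bot‖R_L = 186.4 Ω, so V = 9.75 × 186.4/316.4 = 5.74 V.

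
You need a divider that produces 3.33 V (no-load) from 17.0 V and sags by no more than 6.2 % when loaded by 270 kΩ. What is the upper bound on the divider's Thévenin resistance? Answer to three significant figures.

R_th ≤ 17.8 kΩ

Loading drop = R_th/(R_th + R_L) ≤ 0.0620, so R_th ≤ R_L · ε/(1−ε) = 270 kΩ × 0.0620/0.9380 = 17.8 kΩ.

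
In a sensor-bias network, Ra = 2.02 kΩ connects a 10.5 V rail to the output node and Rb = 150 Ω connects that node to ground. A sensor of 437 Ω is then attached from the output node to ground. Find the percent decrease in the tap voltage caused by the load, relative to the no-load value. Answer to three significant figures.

24.2 %

The divider's output (Thévenin) resistance is Ra‖Rb = 139.6 Ω.
Fractional drop under load = R_th/(R_th + R_L) = 139.6 / (139.6 + 437) = 0.2422.
So the output falls by 24.2 %.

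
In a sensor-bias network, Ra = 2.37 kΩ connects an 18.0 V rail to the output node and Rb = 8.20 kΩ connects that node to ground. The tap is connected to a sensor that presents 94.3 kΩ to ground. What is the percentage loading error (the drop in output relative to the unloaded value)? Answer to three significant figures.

The divider's output (Thévenin) resistance is Ra‖Rb = 1.839 kΩ.
Fractional drop under load = R_th/(R_th + R_L) = 1.839 / (1.839 + 94.3) = 0.01912.
So the output falls by 1.91 %.

1.91 %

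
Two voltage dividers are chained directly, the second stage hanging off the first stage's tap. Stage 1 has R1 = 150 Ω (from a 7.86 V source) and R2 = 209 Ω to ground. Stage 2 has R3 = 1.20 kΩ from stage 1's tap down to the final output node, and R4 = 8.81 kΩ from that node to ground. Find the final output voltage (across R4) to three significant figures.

Stage 2 presents R3+R4 = 10010 Ω as a load on stage 1's tap.
Stage 1's lower leg becomes R2‖(R3+R4) = 204.7 Ω, so V_mid = 7.86 × 204.7/354.7 = 4.536 V.
Stage 2 is itself unloaded: V_out = V_mid × R4/(R3+R4) = 4.536 × 8810/10010 = 3.99 V.

V_out ≈ 3.99 V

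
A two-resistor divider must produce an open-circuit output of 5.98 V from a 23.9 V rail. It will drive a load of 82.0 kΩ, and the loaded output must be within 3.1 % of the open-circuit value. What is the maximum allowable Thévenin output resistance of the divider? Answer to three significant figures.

R_th ≤ 2.62 kΩ

Loading drop = R_th/(R_th + R_L) ≤ 0.0310, so R_th ≤ R_L · ε/(1−ε) = 82.0 kΩ × 0.0310/0.9690 = 2.62 kΩ.
(Any R1, R2 with R2/(R1+R2) = 0.250 and R1‖R2 ≤ 2.62 kΩ will meet the spec.)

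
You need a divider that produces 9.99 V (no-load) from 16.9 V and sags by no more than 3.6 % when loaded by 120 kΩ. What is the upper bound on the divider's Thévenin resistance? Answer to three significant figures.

R_th ≤ 4.48 kΩ

Loading drop = R_th/(R_th + R_L) ≤ 0.0360, so R_th ≤ R_L · ε/(1−ε) = 120 kΩ × 0.0360/0.9640 = 4.48 kΩ.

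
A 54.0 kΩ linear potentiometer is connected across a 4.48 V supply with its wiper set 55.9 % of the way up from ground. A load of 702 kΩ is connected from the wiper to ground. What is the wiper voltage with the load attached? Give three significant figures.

V ≈ 2.46 V

The wiper splits the pot into (1−α)R = 23.81 kΩ above and αR = 30.19 kΩ below.
Lower section ‖ load = 28.94 kΩ.
V_wiper = 4.48 × 28.94/(23.81 + 28.94) = 2.46 V.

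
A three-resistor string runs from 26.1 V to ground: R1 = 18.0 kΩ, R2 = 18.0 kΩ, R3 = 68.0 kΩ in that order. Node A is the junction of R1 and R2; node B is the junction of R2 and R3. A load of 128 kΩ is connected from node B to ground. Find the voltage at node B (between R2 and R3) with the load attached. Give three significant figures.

V ≈ 14.4 V

At node B, R3 is in parallel with the load: R3‖R_L = 44.41 kΩ.
Below node A the resistance is R2 + (R3‖R_L) = 62.41 kΩ, so V_A = 26.1 × 62.41/80.41 = 20.26 V.
Then V_B = V_A × (R3‖R_L)/(R2 + R3‖R_L) = 20.26 × 44.41/62.41 = 14.4 V.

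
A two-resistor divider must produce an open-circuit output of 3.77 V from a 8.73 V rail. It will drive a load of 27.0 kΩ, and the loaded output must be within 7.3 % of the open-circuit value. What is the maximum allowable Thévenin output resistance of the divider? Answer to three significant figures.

R_th ≤ 2.13 kΩ

Loading drop = R_th/(R_th + R_L) ≤ 0.0730, so R_th ≤ R_L · ε/(1−ε) = 27.0 kΩ × 0.0730/0.9270 = 2.13 kΩ.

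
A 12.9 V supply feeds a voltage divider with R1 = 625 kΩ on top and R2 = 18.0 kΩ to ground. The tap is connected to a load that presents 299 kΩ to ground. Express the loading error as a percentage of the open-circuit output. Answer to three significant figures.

The divider's output (Thévenin) resistance is R1‖R2 = 17.50 kΩ.
Fractional drop under load = R_th/(R_th + R_L) = 17.50 / (17.50 + 299) = 0.05528.
So the output falls by 5.53 %.

5.53 %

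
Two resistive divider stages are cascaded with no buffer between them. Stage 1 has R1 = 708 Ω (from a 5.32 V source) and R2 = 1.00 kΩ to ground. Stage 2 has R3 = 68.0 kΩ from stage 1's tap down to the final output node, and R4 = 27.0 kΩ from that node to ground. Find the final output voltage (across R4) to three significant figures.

V_out ≈ 0.881 V

Stage 2 presents R3+R4 = 95000 Ω as a load on stage 1's tap.
Stage 1's lower leg becomes R2‖(R3+R4) = 989.6 Ω, so V_mid = 5.32 × 989.6/1698 = 3.101 V.
Stage 2 is itself unloaded: V_out = V_mid × R4/(R3+R4) = 3.101 × 27000/95000 = 0.881 V.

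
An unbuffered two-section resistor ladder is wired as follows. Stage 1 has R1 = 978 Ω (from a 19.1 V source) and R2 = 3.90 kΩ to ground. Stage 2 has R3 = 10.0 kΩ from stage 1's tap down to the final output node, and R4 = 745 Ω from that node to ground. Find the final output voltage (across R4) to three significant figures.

V_out ≈ 0.987 V

Stage 2 presents R3+R4 = 10740 Ω as a load on stage 1's tap.
Stage 1's lower leg becomes R2‖(R3+R4) = 2861 Ω, so V_mid = 19.1 × 2861/3839 = 14.23 V.
Stage 2 is itself unloaded: V_out = V_mid × R4/(R3+R4) = 14.23 × 745/10740 = 0.987 V.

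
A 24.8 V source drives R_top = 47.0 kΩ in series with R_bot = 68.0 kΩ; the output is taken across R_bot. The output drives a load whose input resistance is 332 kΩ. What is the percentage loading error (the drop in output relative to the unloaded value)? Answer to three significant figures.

The divider's output (Thévenin) resistance is R_top‖R_bot = 27.79 kΩ.
Fractional drop under load = R_th/(R_th + R_L) = 27.79 / (27.79 + 332) = 0.07724.
So the output falls by 7.72 %.

7.72 %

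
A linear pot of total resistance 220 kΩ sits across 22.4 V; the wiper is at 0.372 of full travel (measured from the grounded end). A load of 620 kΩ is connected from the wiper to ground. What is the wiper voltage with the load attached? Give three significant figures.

The wiper splits the pot into (1−α)R = 138.2 kΩ above and αR = 81.84 kΩ below.
Lower section ‖ load = 72.30 kΩ.
V_wiper = 22.4 × 72.30/(138.2 + 72.30) = 7.69 V.

V ≈ 7.69 V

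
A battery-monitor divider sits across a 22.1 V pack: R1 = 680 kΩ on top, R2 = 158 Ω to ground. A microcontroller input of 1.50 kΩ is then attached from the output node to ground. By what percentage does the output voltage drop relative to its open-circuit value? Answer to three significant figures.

9.53 %

The divider's output (Thévenin) resistance is R1‖R2 = 158.0 Ω.
Fractional drop under load = R_th/(R_th + R_L) = 158.0 / (158.0 + 1500) = 0.09528.
So the output falls by 9.53 %.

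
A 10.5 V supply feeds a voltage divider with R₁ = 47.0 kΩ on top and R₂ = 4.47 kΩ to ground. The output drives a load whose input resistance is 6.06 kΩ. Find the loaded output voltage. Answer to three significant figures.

V_out ≈ 0.545 V

The load sits in parallel with R₂: R₂‖R_L = (4.47 × 6.06) / (4.47 + 6.06) = 2.572 kΩ.
V_out = 10.5 × 2.572 / (47.0 + 2.572) = 10.5 × 2.572/49.57 = 0.545 V.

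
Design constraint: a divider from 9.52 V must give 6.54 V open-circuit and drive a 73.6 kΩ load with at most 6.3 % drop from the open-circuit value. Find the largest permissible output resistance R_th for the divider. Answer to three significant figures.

Loading drop = R_th/(R_th + R_L) ≤ 0.0630, so R_th ≤ R_L · ε/(1−ε) = 73.6 kΩ × 0.0630/0.9370 = 4.95 kΩ.

R_th ≤ 4.95 kΩ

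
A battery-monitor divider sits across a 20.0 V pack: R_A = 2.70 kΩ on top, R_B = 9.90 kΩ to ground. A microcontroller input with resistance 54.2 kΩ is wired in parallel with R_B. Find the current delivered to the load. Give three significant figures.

R_B‖R_L = 8.371 kΩ; V_out = 20.0 × 8.371/11.07 = 15.12 V.
I_L = V_out / R_L = 15.12 / 54.2 kΩ = 0.279 mA.

I_L ≈ 0.279 mA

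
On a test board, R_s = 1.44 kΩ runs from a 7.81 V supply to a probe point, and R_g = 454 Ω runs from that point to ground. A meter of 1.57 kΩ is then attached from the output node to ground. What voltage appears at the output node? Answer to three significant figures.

V_out ≈ 1.53 V

The load sits in parallel with R_g: R_g‖R_L = (454 × 1570) / (454 + 1570) = 352.2 Ω.
V_out = 7.81 × 352.2 / (1440 + 352.2) = 7.81 × 352.2/1792 = 1.53 V.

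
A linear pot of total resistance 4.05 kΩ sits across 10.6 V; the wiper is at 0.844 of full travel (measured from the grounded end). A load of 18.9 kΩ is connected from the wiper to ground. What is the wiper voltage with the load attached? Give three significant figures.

The wiper splits the pot into (1−α)R = 631.8 Ω above and αR = 3418 Ω below.
Lower section ‖ load = 2895 Ω.
V_wiper = 10.6 × 2895/(631.8 + 2895) = 8.70 V.

V ≈ 8.70 V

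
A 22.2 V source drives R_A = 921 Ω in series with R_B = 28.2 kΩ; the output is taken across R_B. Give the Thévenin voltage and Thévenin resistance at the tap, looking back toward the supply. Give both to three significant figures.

V_th = 21.5 V, R_th = 892 Ω

V_th is the open-circuit tap voltage: 22.2 × 28200/(921 + 28200) = 21.5 V.
With the supply zeroed, R_A and R_B appear in parallel from the tap: R_th = R_A‖R_B = (921 × 28200)/29120 = 892 Ω.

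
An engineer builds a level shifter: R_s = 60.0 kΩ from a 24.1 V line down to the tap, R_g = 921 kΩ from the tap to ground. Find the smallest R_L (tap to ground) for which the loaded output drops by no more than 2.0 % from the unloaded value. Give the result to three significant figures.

R_L(min) ≈ 2.76 MΩ

Output resistance R_th = R_s‖R_g = (60.0 × 921)/981.0 = 56.33 kΩ.
The fractional drop is R_th/(R_th + R_L); requiring this ≤ 0.0200 gives R_L ≥ R_th(1/0.0200 − 1) = 56.33 × 49.00 = 2.76 MΩ.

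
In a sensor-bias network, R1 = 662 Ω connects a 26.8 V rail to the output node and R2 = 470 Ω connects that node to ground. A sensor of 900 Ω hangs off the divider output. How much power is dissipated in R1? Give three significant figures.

Total resistance from the source is R1 + (R2‖R_L) = 970.8 Ω, so I = 26.8/970.8 Ω = 27.61 mA.
P = I²·R1 = (27.61 mA)² × 662 Ω = 505 mW.

P ≈ 505 mW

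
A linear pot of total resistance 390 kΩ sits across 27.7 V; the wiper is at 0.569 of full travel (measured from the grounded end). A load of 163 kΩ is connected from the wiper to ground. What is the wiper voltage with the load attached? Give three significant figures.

The wiper splits the pot into (1−α)R = 168.1 kΩ above and αR = 221.9 kΩ below.
Lower section ‖ load = 93.97 kΩ.
V_wiper = 27.7 × 93.97/(168.1 + 93.97) = 9.93 V.

V ≈ 9.93 V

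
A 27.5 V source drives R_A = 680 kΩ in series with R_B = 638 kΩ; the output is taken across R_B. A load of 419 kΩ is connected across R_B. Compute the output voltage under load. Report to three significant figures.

V_out ≈ 7.46 V

The load sits in parallel with R_B: R_B‖R_L = (638 × 419) / (638 + 419) = 252.9 kΩ.
V_out = 27.5 × 252.9 / (680 + 252.9) = 27.5 × 252.9/932.9 = 7.46 V.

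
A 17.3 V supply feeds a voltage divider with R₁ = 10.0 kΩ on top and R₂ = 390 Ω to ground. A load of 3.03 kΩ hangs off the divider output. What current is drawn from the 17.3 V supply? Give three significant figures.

R₂‖R_L = 345.5 Ω, so the source sees R₁ + R₂‖R_L = 10350 Ω.
I = 17.3 V / 10350 Ω = 1.67 mA.

I ≈ 1.67 mA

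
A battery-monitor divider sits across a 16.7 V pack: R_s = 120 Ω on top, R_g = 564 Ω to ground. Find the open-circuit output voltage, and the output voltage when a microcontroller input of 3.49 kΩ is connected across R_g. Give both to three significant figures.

Open-circuit: V = 16.7 × 564/(120 + 564) = 13.8 V.
With the load, R_g becomes R_g‖R_L = 485.5 Ω, so V = 16.7 × 485.5/605.5 = 13.4 V.

Unloaded: 13.8 V; loaded: 13.4 V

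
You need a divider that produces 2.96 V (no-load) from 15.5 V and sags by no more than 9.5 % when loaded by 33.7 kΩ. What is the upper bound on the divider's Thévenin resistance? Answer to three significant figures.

Loading drop = R_th/(R_th + R_L) ≤ 0.0950, so R_th ≤ R_L · ε/(1−ε) = 33.7 kΩ × 0.0950/0.9050 = 3.54 kΩ.

R_th ≤ 3.54 kΩ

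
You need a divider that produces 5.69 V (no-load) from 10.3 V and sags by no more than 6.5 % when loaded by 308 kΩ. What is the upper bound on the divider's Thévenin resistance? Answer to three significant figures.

Loading drop = R_th/(R_th + R_L) ≤ 0.0650, so R_th ≤ R_L · ε/(1−ε) = 308 kΩ × 0.0650/0.9350 = 21.4 kΩ.
(Any R1, R2 with R2/(R1+R2) = 0.552 and R1‖R2 ≤ 21.4 kΩ will meet the spec.)

R_th ≤ 21.4 kΩ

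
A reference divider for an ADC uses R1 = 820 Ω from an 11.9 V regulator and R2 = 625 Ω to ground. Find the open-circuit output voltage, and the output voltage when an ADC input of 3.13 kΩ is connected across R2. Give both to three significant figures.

Unloaded: 5.15 V; loaded: 4.62 V

Open-circuit: V = 11.9 × 625/(820 + 625) = 5.15 V.
With the load, R2 becomes R2‖R_L = 521.0 Ω, so V = 11.9 × 521.0/1341 = 4.62 V.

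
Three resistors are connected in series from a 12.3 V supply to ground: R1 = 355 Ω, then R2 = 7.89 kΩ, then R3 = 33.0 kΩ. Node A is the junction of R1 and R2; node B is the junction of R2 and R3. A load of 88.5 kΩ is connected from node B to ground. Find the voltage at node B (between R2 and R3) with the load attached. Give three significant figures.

At node B, R3 is in parallel with the load: R3‖R_L = 24040 Ω.
Below node A the resistance is R2 + (R3‖R_L) = 31930 Ω, so V_A = 12.3 × 31930/32280 = 12.16 V.
Then V_B = V_A × (R3‖R_L)/(R2 + R3‖R_L) = 12.16 × 24040/31930 = 9.16 V.

V ≈ 9.16 V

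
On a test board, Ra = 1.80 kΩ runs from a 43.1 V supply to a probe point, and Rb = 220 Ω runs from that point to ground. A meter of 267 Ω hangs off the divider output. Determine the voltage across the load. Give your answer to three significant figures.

The load sits in parallel with Rb: Rb‖R_L = (220 × 267) / (220 + 267) = 120.6 Ω.
V_out = 43.1 × 120.6 / (1800 + 120.6) = 43.1 × 120.6/1921 = 2.71 V.

V_out ≈ 2.71 V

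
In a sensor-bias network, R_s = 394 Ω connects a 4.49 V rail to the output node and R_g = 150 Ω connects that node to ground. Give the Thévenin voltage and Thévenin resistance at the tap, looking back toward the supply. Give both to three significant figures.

V_th is the open-circuit tap voltage: 4.49 × 150/(394 + 150) = 1.24 V.
With the supply zeroed, R_s and R_g appear in parallel from the tap: R_th = R_s‖R_g = (394 × 150)/544.0 = 109 Ω.

V_th = 1.24 V, R_th = 109 Ω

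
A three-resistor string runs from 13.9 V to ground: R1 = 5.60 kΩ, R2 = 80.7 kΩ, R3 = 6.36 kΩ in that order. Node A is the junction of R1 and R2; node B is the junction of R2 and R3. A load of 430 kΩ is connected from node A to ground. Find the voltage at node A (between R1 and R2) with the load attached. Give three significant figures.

Below node A the series string R2+R3 = 87.06 kΩ sits in parallel with the 430 kΩ load: 72.40 kΩ.
V_A = 13.9 × 72.40/(5.60 + 72.40) = 12.9 V.

V ≈ 12.9 V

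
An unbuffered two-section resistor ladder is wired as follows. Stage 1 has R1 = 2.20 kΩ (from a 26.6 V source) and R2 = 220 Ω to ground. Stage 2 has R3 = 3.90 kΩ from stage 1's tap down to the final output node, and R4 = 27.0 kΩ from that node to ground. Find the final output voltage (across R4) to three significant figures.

Stage 2 presents R3+R4 = 30900 Ω as a load on stage 1's tap.
Stage 1's lower leg becomes R2‖(R3+R4) = 218.4 Ω, so V_mid = 26.6 × 218.4/2418 = 2.403 V.
Stage 2 is itself unloaded: V_out = V_mid × R4/(R3+R4) = 2.403 × 27000/30900 = 2.10 V.

V_out ≈ 2.10 V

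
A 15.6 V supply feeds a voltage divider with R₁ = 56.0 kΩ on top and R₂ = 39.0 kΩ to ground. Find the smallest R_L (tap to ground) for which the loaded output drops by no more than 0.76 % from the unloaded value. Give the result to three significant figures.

R_L(min) ≈ 3.00 MΩ

Output resistance R_th = R₁‖R₂ = (56.0 × 39.0)/95.00 = 22.99 kΩ.
The fractional drop is R_th/(R_th + R_L); requiring this ≤ 0.00760 gives R_L ≥ R_th(1/0.00760 − 1) = 22.99 × 130.6 = 3.00 MΩ.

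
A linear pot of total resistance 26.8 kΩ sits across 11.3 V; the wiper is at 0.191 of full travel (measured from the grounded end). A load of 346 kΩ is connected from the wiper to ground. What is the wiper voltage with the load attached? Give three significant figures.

V ≈ 2.13 V

The wiper splits the pot into (1−α)R = 21.68 kΩ above and αR = 5.119 kΩ below.
Lower section ‖ load = 5.044 kΩ.
V_wiper = 11.3 × 5.044/(21.68 + 5.044) = 2.13 V.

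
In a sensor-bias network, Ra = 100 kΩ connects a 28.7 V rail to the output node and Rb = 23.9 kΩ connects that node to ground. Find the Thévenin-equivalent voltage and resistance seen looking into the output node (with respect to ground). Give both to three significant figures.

V_th is the open-circuit tap voltage: 28.7 × 23.9/(100 + 23.9) = 5.54 V.
With the supply zeroed, Ra and Rb appear in parallel from the tap: R_th = Ra‖Rb = (100 × 23.9)/123.9 = 19.3 kΩ.

V_th = 5.54 V, R_th = 19.3 kΩ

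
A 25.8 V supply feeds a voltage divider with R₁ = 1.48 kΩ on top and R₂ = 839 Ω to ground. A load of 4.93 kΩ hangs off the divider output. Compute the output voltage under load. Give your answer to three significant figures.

V_out ≈ 8.42 V

The load sits in parallel with R₂: R₂‖R_L = (839 × 4930) / (839 + 4930) = 717.0 Ω.
V_out = 25.8 × 717.0 / (1480 + 717.0) = 25.8 × 717.0/2197 = 8.42 V.
(Unloaded it would have been 9.33 V.)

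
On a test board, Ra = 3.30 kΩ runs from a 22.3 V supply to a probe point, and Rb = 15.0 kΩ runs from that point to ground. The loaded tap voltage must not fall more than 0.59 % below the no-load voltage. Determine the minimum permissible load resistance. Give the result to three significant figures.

R_L(min) ≈ 456 kΩ

Output resistance R_th = Ra‖Rb = (3.30 × 15.0)/18.30 = 2.705 kΩ.
The fractional drop is R_th/(R_th + R_L); requiring this ≤ 0.00590 gives R_L ≥ R_th(1/0.00590 − 1) = 2.705 × 168.5 = 456 kΩ.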